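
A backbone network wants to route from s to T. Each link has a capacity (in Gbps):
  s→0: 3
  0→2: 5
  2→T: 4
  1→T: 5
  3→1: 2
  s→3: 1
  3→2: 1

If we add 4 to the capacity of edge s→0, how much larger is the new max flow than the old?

Original max flow = 4.
After raising cap(s→0), augmenting paths through that edge carry 1 more unit.
New max flow = 5. Increase = 1.

1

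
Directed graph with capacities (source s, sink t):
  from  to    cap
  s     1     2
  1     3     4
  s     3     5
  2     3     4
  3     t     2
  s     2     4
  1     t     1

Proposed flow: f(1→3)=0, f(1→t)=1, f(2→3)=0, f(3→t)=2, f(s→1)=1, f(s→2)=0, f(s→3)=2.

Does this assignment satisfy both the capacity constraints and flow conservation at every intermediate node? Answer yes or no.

Every edge has 0 ≤ f(e) ≤ cap(e).
At each intermediate node, inflow equals outflow.

Yes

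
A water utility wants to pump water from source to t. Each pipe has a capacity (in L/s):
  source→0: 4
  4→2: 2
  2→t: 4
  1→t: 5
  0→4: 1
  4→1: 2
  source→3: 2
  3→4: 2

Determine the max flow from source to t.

3

Augment source→3→4→2→t: bottleneck 2. Total 2.
Augment source→0→4→1→t: bottleneck 1. Total 3.
No augmenting path remains in the residual graph.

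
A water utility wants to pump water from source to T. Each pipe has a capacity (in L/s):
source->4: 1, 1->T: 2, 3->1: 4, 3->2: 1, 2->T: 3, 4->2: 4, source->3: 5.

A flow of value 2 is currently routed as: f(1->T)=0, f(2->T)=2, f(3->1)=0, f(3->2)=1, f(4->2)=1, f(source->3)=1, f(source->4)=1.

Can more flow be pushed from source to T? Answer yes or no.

Yes

Residual path source->3->1->T has bottleneck 2 > 0.
Pushing 2 along it raises the flow to 4, so the given flow is not maximum.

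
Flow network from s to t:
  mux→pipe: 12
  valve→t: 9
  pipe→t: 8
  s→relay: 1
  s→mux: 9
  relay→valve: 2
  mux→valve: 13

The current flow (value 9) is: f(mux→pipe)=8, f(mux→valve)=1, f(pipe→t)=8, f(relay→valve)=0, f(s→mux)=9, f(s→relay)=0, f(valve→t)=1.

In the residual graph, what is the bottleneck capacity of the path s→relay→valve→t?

Residual capacities along the path: s→relay: 1, relay→valve: 2, valve→t: 8.
Minimum is 1.

1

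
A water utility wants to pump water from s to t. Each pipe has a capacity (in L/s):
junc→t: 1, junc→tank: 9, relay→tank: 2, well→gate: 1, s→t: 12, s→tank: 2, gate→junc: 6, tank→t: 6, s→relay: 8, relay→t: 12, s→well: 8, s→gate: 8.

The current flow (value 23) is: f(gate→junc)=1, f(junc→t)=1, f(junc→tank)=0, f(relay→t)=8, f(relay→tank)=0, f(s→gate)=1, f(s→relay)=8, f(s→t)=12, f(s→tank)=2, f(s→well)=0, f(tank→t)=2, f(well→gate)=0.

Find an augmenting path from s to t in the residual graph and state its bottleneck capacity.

Residual along s→gate→junc→tank→t: s→gate: 7, gate→junc: 5, junc→tank: 9, tank→t: 4.
Bottleneck = min = 4.

s→gate→junc→tank→t, bottleneck 4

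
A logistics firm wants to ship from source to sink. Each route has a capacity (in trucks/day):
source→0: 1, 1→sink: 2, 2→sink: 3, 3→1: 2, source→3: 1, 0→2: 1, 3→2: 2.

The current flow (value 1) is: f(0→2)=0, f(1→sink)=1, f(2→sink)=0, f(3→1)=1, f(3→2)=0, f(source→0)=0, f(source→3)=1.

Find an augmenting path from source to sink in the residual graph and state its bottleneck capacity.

Residual along source→0→2→sink: source→0: 1, 0→2: 1, 2→sink: 3.
Bottleneck = min = 1.

source→0→2→sink, bottleneck 1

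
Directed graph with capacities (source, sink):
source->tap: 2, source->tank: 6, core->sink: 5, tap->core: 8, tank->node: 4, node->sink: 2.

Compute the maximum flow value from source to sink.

4

Augment source->tank->node->sink: bottleneck 2. Total 2.
Augment source->tap->core->sink: bottleneck 2. Total 4.
No augmenting path remains in the residual graph.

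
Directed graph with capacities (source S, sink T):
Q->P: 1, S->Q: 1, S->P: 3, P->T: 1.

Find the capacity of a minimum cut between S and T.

1

Max flow = 1 (via 1 augmenting path).
In the residual at optimum, the set reachable from S is {P, Q, S}.
Cut edges: P->T (cap 1). Sum = 1.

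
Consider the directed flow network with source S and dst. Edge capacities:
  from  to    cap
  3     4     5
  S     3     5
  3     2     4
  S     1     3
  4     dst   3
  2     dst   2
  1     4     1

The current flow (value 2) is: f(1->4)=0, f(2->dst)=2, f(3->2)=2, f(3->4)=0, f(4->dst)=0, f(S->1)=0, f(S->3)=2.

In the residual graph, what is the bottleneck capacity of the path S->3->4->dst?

3

Residual capacities along the path: S->3: 3, 3->4: 5, 4->dst: 3.
Minimum is 3.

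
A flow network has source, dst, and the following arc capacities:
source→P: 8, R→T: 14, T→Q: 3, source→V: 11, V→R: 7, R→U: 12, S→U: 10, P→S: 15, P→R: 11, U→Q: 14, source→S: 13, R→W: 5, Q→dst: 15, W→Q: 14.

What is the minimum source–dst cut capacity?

15

Max flow = 15 (via 3 augmenting paths).
In the residual at optimum, the set reachable from source is {P, Q, R, S, T, U, V, W, source}.
Cut edges: Q→dst (cap 15). Sum = 15.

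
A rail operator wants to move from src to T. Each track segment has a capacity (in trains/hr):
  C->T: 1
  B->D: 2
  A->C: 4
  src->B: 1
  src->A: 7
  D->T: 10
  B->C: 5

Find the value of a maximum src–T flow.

Augment src->B->D->T: bottleneck 1. Total 1.
Augment src->A->C->T: bottleneck 1. Total 2.
No augmenting path remains in the residual graph.

2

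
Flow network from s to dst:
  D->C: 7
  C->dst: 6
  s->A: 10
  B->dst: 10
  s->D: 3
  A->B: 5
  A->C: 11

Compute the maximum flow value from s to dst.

Augment s->D->C->dst: bottleneck 3. Total 3.
Augment s->A->C->dst: bottleneck 3. Total 6.
Augment s->A->B->dst: bottleneck 5. Total 11.
No augmenting path remains in the residual graph.

11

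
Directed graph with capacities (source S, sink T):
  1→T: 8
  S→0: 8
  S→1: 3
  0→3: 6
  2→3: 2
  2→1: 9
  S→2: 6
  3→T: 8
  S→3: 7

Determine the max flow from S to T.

16

Augment S→3→T: bottleneck 7. Total 7.
Augment S→1→T: bottleneck 3. Total 10.
Augment S→2→3→T: bottleneck 1. Total 11.
Augment S→2→1→T: bottleneck 5. Total 16.
No augmenting path remains in the residual graph.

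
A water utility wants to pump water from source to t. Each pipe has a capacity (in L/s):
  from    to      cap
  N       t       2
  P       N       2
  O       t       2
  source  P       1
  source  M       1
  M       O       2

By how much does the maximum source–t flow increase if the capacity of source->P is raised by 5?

Original max flow = 2.
After raising cap(source->P), augmenting paths through that edge carry 1 more unit.
New max flow = 3. Increase = 1.

1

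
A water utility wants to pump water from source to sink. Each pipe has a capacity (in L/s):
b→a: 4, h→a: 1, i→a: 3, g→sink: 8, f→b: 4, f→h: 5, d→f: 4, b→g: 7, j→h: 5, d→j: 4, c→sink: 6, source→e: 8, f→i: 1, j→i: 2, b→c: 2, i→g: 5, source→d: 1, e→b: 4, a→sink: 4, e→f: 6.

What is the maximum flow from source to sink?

Augment source→e→b→g→sink: bottleneck 4. Total 4.
Augment source→e→f→h→a→sink: bottleneck 1. Total 5.
Augment source→e→f→i→g→sink: bottleneck 1. Total 6.
Augment source→e→f→b→g→sink: bottleneck 2. Total 8.
Augment source→d→f→b→g→sink: bottleneck 1. Total 9.
No augmenting path remains in the residual graph.

9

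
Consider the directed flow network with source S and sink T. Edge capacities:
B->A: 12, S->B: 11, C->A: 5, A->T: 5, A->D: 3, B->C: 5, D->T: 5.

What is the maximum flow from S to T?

Augment S->B->A->T: bottleneck 5. Total 5.
Augment S->B->A->D->T: bottleneck 3. Total 8.
No augmenting path remains in the residual graph.

8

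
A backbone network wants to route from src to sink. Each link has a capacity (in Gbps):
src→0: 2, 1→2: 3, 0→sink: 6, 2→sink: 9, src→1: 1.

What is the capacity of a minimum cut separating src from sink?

3

Max flow = 3 (via 2 augmenting paths).
In the residual at optimum, the set reachable from src is {src}.
Cut edges: src→0 (cap 2), src→1 (cap 1). Sum = 3.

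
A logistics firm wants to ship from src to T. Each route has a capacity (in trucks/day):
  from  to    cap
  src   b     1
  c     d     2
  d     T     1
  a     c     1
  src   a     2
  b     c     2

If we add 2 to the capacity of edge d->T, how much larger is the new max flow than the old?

1

Original max flow = 1.
After raising cap(d->T), augmenting paths through that edge carry 1 more unit.
New max flow = 2. Increase = 1.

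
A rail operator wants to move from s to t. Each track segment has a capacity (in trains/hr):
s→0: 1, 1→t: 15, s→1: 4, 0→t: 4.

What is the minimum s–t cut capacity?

5

Max flow = 5 (via 2 augmenting paths).
In the residual at optimum, the set reachable from s is {s}.
Cut edges: s→0 (cap 1), s→1 (cap 4). Sum = 5.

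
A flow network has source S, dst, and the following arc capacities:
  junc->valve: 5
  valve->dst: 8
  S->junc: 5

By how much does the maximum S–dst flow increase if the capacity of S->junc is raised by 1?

0

Original max flow = 5.
Even with extra capacity on S->junc, another cut of capacity 5 remains binding.
New max flow = 5. Increase = 0.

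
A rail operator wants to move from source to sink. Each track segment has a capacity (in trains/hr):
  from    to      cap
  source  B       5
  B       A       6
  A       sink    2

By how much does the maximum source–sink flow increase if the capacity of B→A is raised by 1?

Original max flow = 2.
Edge B→A does not cross the min cut (source side {A, B, source}), so extra capacity there cannot help.
New max flow = 2. Increase = 0.

0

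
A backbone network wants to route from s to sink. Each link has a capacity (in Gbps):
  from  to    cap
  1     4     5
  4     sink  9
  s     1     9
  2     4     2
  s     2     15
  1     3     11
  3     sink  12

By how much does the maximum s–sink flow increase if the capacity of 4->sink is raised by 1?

0

Original max flow = 11.
Edge 4->sink does not cross the min cut (source side {2, s}), so extra capacity there cannot help.
New max flow = 11. Increase = 0.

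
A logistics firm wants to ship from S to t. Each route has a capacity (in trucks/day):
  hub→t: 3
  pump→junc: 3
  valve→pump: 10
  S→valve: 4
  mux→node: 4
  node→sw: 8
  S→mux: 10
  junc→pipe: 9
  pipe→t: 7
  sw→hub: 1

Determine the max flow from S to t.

4

Augment S→valve→pump→junc→pipe→t: bottleneck 3. Total 3.
Augment S→mux→node→sw→hub→t: bottleneck 1. Total 4.
No augmenting path remains in the residual graph.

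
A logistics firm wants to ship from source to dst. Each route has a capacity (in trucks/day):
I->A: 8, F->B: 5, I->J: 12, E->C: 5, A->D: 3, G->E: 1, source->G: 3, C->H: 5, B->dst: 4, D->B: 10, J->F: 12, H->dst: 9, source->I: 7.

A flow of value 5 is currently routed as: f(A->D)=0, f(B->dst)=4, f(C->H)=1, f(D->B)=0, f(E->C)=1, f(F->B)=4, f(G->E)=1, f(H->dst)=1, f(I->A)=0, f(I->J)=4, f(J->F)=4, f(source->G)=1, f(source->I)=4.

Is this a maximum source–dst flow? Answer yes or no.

Yes

Residual reachable from source: {A, B, D, F, G, I, J, source}; dst is not reachable.
Saturated cut: G->E, B->dst with total capacity 5 = current flow value. Flow is maximum.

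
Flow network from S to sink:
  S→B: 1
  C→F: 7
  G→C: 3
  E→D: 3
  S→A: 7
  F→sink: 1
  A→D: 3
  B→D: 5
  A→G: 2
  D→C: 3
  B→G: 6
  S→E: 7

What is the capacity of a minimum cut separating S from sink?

Max flow = 1 (via 1 augmenting path).
In the residual at optimum, the set reachable from S is {A, B, C, D, E, F, G, S}.
Cut edges: F→sink (cap 1). Sum = 1.

1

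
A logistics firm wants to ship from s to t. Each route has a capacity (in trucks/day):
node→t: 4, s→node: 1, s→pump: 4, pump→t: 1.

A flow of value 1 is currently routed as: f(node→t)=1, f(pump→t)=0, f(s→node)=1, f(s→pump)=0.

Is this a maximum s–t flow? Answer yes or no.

Residual path s→pump→t has bottleneck 1 > 0.
Pushing 1 along it raises the flow to 2, so the given flow is not maximum.

No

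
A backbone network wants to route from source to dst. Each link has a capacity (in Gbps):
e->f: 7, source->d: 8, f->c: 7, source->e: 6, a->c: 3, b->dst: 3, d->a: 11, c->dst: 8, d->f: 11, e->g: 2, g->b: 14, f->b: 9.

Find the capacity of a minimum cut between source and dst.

Max flow = 11 (via 5 augmenting paths).
In the residual at optimum, the set reachable from source is {a, b, c, d, e, f, g, source}.
Cut edges: b->dst (cap 3), c->dst (cap 8). Sum = 11.

11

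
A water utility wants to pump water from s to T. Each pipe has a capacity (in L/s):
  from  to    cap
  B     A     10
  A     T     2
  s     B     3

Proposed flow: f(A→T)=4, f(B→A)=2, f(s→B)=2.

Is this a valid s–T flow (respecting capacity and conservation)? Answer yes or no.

No

Capacity violated on A→T: flow 4 > capacity 2.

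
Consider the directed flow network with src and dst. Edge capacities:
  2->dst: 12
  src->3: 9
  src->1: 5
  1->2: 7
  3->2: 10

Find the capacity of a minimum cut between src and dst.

12

Max flow = 12 (via 2 augmenting paths).
In the residual at optimum, the set reachable from src is {1, 2, 3, src}.
Cut edges: 2->dst (cap 12). Sum = 12.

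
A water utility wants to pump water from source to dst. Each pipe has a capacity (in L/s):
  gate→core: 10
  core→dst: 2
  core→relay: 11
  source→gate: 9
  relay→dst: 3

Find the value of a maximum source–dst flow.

5

Augment source→gate→core→dst: bottleneck 2. Total 2.
Augment source→gate→core→relay→dst: bottleneck 3. Total 5.
No augmenting path remains in the residual graph.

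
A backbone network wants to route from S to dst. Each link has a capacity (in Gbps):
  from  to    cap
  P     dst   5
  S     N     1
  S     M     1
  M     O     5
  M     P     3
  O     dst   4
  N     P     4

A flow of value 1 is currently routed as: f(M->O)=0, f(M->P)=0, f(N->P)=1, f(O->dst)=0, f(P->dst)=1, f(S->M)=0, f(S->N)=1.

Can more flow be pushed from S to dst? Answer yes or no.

Residual path S->M->P->dst has bottleneck 1 > 0.
Pushing 1 along it raises the flow to 2, so the given flow is not maximum.

Yes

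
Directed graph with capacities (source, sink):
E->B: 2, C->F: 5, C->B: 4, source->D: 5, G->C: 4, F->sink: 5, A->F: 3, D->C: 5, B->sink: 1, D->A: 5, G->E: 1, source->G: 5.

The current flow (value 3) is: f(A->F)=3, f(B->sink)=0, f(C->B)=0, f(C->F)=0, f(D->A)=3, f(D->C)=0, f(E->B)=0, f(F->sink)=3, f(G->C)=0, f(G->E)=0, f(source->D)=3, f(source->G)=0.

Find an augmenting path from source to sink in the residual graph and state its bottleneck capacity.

source->D->C->F->sink, bottleneck 2

Residual along source->D->C->F->sink: source->D: 2, D->C: 5, C->F: 5, F->sink: 2.
Bottleneck = min = 2.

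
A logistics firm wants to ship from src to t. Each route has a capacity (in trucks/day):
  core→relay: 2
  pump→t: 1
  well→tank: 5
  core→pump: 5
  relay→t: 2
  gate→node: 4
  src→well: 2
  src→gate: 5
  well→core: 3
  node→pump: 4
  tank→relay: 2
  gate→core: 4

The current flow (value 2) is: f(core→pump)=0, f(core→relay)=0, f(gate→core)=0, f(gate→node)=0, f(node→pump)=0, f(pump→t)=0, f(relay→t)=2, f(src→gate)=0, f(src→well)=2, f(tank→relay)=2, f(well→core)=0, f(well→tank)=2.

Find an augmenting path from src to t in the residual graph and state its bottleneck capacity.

Residual along src→gate→core→pump→t: src→gate: 5, gate→core: 4, core→pump: 5, pump→t: 1.
Bottleneck = min = 1.

src→gate→core→pump→t, bottleneck 1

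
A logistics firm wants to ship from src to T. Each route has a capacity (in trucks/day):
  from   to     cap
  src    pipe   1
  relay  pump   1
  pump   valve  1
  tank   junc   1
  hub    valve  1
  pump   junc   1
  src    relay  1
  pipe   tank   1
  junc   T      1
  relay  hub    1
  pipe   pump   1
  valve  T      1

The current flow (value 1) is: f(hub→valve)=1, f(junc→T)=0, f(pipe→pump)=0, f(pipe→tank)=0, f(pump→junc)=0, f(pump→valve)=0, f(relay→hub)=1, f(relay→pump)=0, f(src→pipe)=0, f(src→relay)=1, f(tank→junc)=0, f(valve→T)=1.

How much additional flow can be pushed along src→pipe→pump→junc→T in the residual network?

1

Residual capacities along the path: src→pipe: 1, pipe→pump: 1, pump→junc: 1, junc→T: 1.
Minimum is 1.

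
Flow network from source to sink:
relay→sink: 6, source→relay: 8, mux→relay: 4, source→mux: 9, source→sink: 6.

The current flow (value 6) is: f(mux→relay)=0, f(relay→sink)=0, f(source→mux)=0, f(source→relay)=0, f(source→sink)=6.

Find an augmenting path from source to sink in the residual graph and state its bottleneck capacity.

Residual along source→relay→sink: source→relay: 8, relay→sink: 6.
Bottleneck = min = 6.

source→relay→sink, bottleneck 6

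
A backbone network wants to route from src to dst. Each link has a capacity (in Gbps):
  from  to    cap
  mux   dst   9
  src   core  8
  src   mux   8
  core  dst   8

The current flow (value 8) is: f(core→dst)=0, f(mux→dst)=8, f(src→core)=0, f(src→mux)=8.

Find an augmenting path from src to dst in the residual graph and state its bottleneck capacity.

Residual along src→core→dst: src→core: 8, core→dst: 8.
Bottleneck = min = 8.

src→core→dst, bottleneck 8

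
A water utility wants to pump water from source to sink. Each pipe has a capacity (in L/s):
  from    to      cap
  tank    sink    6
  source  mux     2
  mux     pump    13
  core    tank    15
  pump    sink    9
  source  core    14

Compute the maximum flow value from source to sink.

Augment source→core→tank→sink: bottleneck 6. Total 6.
Augment source→mux→pump→sink: bottleneck 2. Total 8.
No augmenting path remains in the residual graph.

8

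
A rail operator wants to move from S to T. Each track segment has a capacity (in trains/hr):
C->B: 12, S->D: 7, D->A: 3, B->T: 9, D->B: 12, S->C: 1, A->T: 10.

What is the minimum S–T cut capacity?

8

Max flow = 8 (via 2 augmenting paths).
In the residual at optimum, the set reachable from S is {S}.
Cut edges: S->C (cap 1), S->D (cap 7). Sum = 8.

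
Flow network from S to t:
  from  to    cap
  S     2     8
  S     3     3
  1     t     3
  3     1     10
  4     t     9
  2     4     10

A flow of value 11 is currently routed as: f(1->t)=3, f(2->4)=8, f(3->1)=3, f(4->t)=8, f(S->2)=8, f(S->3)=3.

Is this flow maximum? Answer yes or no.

Residual reachable from S: {S}; t is not reachable.
Saturated cut: S->2, S->3 with total capacity 11 = current flow value. Flow is maximum.

Yes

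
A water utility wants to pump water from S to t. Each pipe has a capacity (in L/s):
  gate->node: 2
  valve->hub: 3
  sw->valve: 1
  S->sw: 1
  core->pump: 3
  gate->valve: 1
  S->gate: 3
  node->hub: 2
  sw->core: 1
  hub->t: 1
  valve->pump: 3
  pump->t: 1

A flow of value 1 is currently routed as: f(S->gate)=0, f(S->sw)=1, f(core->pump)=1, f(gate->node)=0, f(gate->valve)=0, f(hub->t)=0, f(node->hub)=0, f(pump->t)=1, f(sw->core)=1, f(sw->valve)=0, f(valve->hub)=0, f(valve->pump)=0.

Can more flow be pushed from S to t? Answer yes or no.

Yes

Residual path S->gate->valve->hub->t has bottleneck 1 > 0.
Pushing 1 along it raises the flow to 2, so the given flow is not maximum.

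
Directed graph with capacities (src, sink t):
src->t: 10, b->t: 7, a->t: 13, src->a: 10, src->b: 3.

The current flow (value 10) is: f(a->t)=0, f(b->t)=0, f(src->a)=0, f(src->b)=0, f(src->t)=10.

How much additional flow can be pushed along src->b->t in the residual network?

Residual capacities along the path: src->b: 3, b->t: 7.
Minimum is 3.

3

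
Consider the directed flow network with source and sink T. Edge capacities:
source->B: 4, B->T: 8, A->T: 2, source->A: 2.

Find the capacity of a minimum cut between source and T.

Max flow = 6 (via 2 augmenting paths).
In the residual at optimum, the set reachable from source is {source}.
Cut edges: source->A (cap 2), source->B (cap 4). Sum = 6.

6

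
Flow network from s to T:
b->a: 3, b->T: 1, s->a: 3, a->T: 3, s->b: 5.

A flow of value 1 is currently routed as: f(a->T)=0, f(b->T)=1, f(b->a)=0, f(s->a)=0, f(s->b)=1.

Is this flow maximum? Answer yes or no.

Residual path s->a->T has bottleneck 3 > 0.
Pushing 3 along it raises the flow to 4, so the given flow is not maximum.

No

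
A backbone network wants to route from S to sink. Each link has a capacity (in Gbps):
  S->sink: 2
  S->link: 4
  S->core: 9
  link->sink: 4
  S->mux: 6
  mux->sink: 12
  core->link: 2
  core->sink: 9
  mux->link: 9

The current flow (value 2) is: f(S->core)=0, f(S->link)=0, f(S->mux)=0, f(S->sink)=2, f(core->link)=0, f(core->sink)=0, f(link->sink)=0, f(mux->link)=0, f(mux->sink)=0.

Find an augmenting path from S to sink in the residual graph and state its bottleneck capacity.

S->mux->sink, bottleneck 6

Residual along S->mux->sink: S->mux: 6, mux->sink: 12.
Bottleneck = min = 6.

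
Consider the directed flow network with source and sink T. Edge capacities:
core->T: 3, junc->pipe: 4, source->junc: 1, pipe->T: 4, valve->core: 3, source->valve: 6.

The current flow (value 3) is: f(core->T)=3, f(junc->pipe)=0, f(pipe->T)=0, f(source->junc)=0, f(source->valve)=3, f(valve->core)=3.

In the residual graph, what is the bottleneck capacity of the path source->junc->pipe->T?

Residual capacities along the path: source->junc: 1, junc->pipe: 4, pipe->T: 4.
Minimum is 1.

1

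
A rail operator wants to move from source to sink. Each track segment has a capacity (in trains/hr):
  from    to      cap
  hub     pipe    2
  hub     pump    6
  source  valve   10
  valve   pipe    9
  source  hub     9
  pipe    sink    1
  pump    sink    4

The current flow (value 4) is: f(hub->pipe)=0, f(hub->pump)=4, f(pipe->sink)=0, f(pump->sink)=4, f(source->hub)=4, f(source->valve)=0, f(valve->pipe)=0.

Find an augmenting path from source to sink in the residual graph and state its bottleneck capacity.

Residual along source->hub->pipe->sink: source->hub: 5, hub->pipe: 2, pipe->sink: 1.
Bottleneck = min = 1.

source->hub->pipe->sink, bottleneck 1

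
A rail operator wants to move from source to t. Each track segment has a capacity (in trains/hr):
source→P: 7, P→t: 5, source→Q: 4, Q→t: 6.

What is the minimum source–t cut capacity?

Max flow = 9 (via 2 augmenting paths).
In the residual at optimum, the set reachable from source is {P, source}.
Cut edges: source→Q (cap 4), P→t (cap 5). Sum = 9.

9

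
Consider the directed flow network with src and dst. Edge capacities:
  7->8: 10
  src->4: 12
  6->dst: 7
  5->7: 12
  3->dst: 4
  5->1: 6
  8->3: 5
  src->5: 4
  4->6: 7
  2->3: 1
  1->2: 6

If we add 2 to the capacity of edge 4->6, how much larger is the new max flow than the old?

0

Original max flow = 11.
Even with extra capacity on 4->6, another cut of capacity 11 remains binding.
New max flow = 11. Increase = 0.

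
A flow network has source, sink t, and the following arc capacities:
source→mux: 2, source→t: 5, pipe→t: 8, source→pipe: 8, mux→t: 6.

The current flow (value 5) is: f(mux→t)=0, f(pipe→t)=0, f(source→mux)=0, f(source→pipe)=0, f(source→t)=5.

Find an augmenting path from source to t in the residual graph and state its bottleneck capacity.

source→pipe→t, bottleneck 8

Residual along source→pipe→t: source→pipe: 8, pipe→t: 8.
Bottleneck = min = 8.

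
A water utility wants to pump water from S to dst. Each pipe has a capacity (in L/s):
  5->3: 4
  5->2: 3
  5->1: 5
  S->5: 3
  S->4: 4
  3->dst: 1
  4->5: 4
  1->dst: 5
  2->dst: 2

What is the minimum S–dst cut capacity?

7

Max flow = 7 (via 4 augmenting paths).
In the residual at optimum, the set reachable from S is {S}.
Cut edges: S->4 (cap 4), S->5 (cap 3). Sum = 7.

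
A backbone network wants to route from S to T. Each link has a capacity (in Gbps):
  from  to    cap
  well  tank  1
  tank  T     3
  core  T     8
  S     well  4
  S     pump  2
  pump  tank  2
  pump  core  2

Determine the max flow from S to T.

3

Augment S->well->tank->T: bottleneck 1. Total 1.
Augment S->pump->tank->T: bottleneck 2. Total 3.
No augmenting path remains in the residual graph.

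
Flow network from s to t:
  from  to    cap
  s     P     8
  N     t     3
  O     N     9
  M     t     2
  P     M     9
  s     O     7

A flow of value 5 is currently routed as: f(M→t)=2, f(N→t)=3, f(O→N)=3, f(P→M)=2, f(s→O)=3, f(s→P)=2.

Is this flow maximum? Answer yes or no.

Yes

Residual reachable from s: {M, N, O, P, s}; t is not reachable.
Saturated cut: N→t, M→t with total capacity 5 = current flow value. Flow is maximum.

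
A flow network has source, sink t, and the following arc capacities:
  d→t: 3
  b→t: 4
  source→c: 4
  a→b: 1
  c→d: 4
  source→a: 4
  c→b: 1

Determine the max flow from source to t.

5

Augment source→a→b→t: bottleneck 1. Total 1.
Augment source→c→b→t: bottleneck 1. Total 2.
Augment source→c→d→t: bottleneck 3. Total 5.
No augmenting path remains in the residual graph.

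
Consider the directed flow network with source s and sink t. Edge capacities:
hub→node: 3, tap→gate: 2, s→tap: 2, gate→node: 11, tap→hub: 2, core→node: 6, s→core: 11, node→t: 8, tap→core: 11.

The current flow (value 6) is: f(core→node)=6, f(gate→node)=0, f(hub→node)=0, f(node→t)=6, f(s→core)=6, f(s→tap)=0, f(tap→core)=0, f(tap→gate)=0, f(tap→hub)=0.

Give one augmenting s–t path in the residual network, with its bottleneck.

Residual along s→tap→hub→node→t: s→tap: 2, tap→hub: 2, hub→node: 3, node→t: 2.
Bottleneck = min = 2.

s→tap→hub→node→t, bottleneck 2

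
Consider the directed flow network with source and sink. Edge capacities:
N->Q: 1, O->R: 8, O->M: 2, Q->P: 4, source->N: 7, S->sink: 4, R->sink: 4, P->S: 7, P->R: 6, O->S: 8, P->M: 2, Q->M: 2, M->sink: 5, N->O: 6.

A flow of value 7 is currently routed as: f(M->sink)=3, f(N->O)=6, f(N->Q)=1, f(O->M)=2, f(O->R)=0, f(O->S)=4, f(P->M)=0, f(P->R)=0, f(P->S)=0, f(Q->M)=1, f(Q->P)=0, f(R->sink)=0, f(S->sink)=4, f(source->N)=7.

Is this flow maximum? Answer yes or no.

Yes

Residual reachable from source: {source}; sink is not reachable.
Saturated cut: source->N with total capacity 7 = current flow value. Flow is maximum.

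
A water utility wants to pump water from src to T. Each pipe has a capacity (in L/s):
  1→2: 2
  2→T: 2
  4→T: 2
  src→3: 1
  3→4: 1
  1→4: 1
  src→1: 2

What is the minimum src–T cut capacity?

Max flow = 3 (via 2 augmenting paths).
In the residual at optimum, the set reachable from src is {src}.
Cut edges: src→1 (cap 2), src→3 (cap 1). Sum = 3.

3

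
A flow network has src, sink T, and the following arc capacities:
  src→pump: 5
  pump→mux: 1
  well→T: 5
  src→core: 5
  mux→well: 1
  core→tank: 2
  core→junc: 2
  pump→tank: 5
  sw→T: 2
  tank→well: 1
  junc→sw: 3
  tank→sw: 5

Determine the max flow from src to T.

Augment src→core→junc→sw→T: bottleneck 2. Total 2.
Augment src→core→tank→well→T: bottleneck 1. Total 3.
Augment src→pump→mux→well→T: bottleneck 1. Total 4.
No augmenting path remains in the residual graph.

4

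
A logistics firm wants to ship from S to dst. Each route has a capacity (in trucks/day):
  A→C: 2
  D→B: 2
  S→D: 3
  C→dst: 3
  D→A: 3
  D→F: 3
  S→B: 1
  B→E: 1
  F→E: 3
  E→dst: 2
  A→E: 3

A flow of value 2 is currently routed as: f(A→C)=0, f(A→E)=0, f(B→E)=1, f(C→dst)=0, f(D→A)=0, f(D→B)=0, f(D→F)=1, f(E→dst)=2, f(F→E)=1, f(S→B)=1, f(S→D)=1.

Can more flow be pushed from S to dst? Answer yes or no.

Yes

Residual path S→D→A→C→dst has bottleneck 2 > 0.
Pushing 2 along it raises the flow to 4, so the given flow is not maximum.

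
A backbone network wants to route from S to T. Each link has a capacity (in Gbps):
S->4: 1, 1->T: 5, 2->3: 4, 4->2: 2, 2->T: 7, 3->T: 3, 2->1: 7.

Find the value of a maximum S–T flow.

1

Augment S->4->2->T: bottleneck 1. Total 1.
No augmenting path remains in the residual graph.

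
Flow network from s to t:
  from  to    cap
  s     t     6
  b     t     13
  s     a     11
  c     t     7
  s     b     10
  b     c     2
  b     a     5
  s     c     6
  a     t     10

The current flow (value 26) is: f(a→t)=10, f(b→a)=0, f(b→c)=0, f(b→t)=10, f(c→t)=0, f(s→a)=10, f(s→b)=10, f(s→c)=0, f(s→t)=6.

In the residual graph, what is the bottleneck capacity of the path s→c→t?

Residual capacities along the path: s→c: 6, c→t: 7.
Minimum is 6.

6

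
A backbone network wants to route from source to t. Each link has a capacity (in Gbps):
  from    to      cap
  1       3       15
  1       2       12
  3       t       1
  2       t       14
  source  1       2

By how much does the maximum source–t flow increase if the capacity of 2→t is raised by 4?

0

Original max flow = 2.
Edge 2→t does not cross the min cut (source side {source}), so extra capacity there cannot help.
New max flow = 2. Increase = 0.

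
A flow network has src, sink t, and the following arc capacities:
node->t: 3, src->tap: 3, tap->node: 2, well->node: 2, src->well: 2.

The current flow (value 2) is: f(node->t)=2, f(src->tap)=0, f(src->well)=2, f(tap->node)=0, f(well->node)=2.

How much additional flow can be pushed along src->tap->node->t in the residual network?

Residual capacities along the path: src->tap: 3, tap->node: 2, node->t: 1.
Minimum is 1.

1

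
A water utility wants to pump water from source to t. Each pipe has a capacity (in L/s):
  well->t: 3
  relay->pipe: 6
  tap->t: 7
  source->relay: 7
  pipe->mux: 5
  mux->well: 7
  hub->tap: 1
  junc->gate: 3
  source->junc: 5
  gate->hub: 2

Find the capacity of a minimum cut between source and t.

4

Max flow = 4 (via 2 augmenting paths).
In the residual at optimum, the set reachable from source is {gate, hub, junc, mux, pipe, relay, source, well}.
Cut edges: hub->tap (cap 1), well->t (cap 3). Sum = 4.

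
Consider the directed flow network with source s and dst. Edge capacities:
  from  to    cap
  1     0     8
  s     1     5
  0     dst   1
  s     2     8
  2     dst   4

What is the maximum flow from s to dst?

5

Augment s→2→dst: bottleneck 4. Total 4.
Augment s→1→0→dst: bottleneck 1. Total 5.
No augmenting path remains in the residual graph.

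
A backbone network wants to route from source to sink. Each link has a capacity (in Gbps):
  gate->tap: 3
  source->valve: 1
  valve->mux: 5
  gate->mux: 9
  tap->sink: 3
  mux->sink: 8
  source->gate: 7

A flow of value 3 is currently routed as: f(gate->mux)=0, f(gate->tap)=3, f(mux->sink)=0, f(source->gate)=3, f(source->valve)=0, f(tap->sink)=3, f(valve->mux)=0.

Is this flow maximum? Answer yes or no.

No

Residual path source->gate->mux->sink has bottleneck 4 > 0.
Pushing 4 along it raises the flow to 7, so the given flow is not maximum.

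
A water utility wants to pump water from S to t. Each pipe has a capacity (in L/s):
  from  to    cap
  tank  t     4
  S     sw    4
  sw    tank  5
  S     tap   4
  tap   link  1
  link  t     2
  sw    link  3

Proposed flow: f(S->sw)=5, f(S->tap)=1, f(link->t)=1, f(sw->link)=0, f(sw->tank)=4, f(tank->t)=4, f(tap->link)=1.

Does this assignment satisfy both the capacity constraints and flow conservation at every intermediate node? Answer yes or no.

Capacity violated on S->sw: flow 5 > capacity 4.

No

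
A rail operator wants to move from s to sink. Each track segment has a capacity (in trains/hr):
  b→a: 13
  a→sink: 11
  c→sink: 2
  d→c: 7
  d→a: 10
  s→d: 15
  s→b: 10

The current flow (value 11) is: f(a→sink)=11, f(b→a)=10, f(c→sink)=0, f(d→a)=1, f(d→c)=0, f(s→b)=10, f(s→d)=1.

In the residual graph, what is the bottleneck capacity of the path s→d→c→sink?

2

Residual capacities along the path: s→d: 14, d→c: 7, c→sink: 2.
Minimum is 2.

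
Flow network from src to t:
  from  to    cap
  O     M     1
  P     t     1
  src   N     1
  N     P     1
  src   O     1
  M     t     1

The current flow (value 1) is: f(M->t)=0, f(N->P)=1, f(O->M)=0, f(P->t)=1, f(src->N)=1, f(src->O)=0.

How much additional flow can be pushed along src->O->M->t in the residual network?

1

Residual capacities along the path: src->O: 1, O->M: 1, M->t: 1.
Minimum is 1.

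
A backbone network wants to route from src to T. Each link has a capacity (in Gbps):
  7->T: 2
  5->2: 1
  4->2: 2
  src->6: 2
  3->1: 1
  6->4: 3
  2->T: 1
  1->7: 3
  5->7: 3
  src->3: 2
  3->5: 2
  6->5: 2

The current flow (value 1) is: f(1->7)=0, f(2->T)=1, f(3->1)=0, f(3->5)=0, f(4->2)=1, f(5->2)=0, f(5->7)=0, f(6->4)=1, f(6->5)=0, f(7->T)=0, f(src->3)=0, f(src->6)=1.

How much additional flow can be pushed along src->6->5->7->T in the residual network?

1

Residual capacities along the path: src->6: 1, 6->5: 2, 5->7: 3, 7->T: 2.
Minimum is 1.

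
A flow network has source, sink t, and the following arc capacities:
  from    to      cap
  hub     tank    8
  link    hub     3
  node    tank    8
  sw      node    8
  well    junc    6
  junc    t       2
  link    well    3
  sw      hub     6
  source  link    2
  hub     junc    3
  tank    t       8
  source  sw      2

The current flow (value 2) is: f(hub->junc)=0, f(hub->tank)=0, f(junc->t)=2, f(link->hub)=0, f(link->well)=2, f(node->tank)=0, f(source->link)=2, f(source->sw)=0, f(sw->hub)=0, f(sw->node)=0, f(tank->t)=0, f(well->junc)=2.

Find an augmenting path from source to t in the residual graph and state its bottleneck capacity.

source->sw->hub->tank->t, bottleneck 2

Residual along source->sw->hub->tank->t: source->sw: 2, sw->hub: 6, hub->tank: 8, tank->t: 8.
Bottleneck = min = 2.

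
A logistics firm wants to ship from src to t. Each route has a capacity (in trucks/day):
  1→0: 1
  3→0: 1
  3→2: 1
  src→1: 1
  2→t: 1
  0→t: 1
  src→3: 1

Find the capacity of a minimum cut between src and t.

2

Max flow = 2 (via 2 augmenting paths).
In the residual at optimum, the set reachable from src is {src}.
Cut edges: src→1 (cap 1), src→3 (cap 1). Sum = 2.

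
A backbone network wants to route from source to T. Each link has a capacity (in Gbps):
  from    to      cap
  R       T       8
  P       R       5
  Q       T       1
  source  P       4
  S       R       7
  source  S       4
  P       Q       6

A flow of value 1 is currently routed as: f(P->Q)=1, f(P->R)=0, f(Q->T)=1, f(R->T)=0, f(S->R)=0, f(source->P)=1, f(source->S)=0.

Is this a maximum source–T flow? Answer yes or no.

Residual path source->P->R->T has bottleneck 3 > 0.
Pushing 3 along it raises the flow to 4, so the given flow is not maximum.

No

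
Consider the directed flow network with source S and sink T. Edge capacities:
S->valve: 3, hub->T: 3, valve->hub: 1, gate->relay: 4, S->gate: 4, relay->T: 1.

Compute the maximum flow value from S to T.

Augment S->gate->relay->T: bottleneck 1. Total 1.
Augment S->valve->hub->T: bottleneck 1. Total 2.
No augmenting path remains in the residual graph.

2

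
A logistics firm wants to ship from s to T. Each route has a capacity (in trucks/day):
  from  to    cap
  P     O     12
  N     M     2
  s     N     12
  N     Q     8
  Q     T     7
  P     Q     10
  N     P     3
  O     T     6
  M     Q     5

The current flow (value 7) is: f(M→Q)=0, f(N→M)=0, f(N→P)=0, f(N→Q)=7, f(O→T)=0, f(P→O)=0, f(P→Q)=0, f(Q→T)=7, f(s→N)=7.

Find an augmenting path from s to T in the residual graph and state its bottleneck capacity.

s→N→P→O→T, bottleneck 3

Residual along s→N→P→O→T: s→N: 5, N→P: 3, P→O: 12, O→T: 6.
Bottleneck = min = 3.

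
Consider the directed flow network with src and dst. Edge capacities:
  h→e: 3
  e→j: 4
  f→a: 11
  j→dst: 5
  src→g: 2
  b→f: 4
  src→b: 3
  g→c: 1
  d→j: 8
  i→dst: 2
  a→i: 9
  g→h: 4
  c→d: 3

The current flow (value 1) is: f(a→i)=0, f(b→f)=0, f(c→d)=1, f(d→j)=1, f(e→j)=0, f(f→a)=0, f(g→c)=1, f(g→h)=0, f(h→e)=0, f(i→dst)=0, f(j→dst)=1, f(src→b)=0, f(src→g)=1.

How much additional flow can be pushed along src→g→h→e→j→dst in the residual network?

Residual capacities along the path: src→g: 1, g→h: 4, h→e: 3, e→j: 4, j→dst: 4.
Minimum is 1.

1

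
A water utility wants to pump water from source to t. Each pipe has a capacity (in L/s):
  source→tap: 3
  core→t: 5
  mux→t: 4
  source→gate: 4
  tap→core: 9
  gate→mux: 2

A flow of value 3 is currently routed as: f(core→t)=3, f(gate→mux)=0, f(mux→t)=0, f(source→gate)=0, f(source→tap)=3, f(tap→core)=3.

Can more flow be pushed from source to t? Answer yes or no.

Residual path source→gate→mux→t has bottleneck 2 > 0.
Pushing 2 along it raises the flow to 5, so the given flow is not maximum.

Yes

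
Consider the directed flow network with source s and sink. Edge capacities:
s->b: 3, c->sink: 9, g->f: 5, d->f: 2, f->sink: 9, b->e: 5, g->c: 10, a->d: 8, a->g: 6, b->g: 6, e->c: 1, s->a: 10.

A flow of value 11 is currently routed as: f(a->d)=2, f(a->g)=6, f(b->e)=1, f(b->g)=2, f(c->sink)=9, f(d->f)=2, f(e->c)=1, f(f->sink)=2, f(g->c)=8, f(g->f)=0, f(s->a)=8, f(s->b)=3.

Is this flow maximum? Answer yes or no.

Residual reachable from s: {a, d, s}; sink is not reachable.
Saturated cut: s->b, a->g, d->f with total capacity 11 = current flow value. Flow is maximum.

Yes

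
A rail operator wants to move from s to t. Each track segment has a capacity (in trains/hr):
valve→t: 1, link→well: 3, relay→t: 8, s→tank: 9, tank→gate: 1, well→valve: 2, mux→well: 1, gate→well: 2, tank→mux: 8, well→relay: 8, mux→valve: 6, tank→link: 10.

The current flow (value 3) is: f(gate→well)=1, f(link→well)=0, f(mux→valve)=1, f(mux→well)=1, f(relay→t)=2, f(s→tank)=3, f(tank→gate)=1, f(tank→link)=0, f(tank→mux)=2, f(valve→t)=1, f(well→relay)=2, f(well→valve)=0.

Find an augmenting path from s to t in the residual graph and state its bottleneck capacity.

s→tank→link→well→relay→t, bottleneck 3

Residual along s→tank→link→well→relay→t: s→tank: 6, tank→link: 10, link→well: 3, well→relay: 6, relay→t: 6.
Bottleneck = min = 3.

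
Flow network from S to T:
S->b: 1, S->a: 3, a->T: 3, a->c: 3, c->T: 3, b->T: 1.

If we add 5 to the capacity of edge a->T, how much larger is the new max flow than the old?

Original max flow = 4.
Edge a->T does not cross the min cut (source side {S}), so extra capacity there cannot help.
New max flow = 4. Increase = 0.

0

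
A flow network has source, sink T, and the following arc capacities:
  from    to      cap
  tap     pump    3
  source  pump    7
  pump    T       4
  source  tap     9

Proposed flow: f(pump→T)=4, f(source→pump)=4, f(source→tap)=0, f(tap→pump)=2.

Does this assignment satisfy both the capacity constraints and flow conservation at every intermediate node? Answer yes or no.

No

Conservation fails at tap: inflow 0 ≠ outflow 2.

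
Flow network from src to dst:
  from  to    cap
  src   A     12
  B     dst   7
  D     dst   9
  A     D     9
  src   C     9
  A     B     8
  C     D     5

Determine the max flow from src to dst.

16

Augment src->C->D->dst: bottleneck 5. Total 5.
Augment src->A->D->dst: bottleneck 4. Total 9.
Augment src->A->B->dst: bottleneck 7. Total 16.
No augmenting path remains in the residual graph.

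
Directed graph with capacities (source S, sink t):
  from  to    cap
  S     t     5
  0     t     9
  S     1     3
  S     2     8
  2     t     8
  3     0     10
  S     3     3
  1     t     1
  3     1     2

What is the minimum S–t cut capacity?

Max flow = 17 (via 4 augmenting paths).
In the residual at optimum, the set reachable from S is {1, S}.
Cut edges: S→3 (cap 3), S→2 (cap 8), S→t (cap 5), 1→t (cap 1). Sum = 17.

17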